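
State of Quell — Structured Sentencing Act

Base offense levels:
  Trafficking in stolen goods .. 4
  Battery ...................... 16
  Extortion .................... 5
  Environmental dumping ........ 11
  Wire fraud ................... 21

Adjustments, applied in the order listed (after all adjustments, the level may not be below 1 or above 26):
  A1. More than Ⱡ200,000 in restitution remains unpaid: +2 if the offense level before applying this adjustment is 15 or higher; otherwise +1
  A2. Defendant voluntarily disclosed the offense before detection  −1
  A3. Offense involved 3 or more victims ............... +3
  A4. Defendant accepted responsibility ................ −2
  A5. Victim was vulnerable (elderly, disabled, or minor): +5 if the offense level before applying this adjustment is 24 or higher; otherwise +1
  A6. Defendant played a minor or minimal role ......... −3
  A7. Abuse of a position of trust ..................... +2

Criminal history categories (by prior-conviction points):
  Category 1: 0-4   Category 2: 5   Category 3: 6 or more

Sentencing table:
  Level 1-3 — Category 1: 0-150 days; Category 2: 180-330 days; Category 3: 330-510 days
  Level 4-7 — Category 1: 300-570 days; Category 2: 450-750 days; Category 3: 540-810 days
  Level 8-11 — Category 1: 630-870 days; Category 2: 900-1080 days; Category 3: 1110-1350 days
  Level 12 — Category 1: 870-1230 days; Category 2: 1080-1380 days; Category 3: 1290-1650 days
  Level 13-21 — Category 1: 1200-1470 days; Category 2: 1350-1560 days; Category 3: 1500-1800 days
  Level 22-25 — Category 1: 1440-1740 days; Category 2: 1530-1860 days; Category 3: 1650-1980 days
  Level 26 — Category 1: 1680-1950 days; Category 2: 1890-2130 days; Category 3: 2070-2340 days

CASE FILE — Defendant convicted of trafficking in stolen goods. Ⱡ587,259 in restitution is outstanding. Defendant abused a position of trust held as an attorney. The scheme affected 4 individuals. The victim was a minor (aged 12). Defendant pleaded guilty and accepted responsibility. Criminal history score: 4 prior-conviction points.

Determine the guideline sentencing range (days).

630-870 days

Base offense level for trafficking in stolen goods: 4.
A1 applies (level before this adjustment is 4 < 15, so +1): 4 + 1 = 5.
A2 does not apply.
A3 applies: 5 + 3 = 8.
A4 applies: 8 − 2 = 6.
A5 applies (level before this adjustment is 6 < 24, so +1): 6 + 1 = 7.
A7 applies: 7 + 2 = 9.
Final offense level: 9.
Criminal history: 4 prior points → Category 1 (0-4).
Level 9 falls in the 8-11 band.
Grid: Level 8-11 × Category 1 = 630-870 days.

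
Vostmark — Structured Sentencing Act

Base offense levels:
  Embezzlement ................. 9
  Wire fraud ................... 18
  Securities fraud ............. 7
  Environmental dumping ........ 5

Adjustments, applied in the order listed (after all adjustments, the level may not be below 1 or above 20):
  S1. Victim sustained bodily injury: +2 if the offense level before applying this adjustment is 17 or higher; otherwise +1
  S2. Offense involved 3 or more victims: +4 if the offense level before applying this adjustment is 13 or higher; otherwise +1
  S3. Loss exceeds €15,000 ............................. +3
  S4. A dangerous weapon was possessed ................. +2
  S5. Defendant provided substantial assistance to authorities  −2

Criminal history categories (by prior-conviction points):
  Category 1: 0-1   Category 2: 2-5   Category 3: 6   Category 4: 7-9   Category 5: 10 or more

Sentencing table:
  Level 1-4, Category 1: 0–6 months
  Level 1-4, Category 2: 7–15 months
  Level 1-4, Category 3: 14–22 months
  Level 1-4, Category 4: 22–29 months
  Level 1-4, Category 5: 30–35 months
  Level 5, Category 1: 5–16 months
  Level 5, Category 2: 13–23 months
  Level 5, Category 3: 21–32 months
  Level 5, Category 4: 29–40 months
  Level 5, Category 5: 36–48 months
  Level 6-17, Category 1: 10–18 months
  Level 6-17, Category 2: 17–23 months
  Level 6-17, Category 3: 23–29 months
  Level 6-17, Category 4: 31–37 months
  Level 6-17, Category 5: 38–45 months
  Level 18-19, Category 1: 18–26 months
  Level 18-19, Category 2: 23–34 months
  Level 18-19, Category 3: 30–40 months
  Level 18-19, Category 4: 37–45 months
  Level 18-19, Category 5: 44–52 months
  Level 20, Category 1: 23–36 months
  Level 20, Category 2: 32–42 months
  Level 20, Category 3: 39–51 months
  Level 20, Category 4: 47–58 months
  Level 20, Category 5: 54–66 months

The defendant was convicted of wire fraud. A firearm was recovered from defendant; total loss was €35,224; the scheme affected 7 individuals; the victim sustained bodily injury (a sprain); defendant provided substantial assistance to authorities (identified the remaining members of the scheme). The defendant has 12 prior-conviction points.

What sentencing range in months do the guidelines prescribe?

54-66 months

Base offense level for wire fraud: 18.
S1 applies (level before this adjustment is 18 ≥ 17, so +2): 18 + 2 = 20.
S2 applies (level before this adjustment is 20 ≥ 13, so +4): 20 + 4 = 24.
S3 applies: 24 + 3 = 27.
S4 applies: 27 + 2 = 29.
S5 applies: 29 − 2 = 27.
Level 27 exceeds the maximum of 20; capped at 20.
Final offense level: 20.
Criminal history: 12 prior points → Category 5 (10+).
Level 20 falls in the 20 band.
Grid: Level 20 × Category 5 = 54-66 months.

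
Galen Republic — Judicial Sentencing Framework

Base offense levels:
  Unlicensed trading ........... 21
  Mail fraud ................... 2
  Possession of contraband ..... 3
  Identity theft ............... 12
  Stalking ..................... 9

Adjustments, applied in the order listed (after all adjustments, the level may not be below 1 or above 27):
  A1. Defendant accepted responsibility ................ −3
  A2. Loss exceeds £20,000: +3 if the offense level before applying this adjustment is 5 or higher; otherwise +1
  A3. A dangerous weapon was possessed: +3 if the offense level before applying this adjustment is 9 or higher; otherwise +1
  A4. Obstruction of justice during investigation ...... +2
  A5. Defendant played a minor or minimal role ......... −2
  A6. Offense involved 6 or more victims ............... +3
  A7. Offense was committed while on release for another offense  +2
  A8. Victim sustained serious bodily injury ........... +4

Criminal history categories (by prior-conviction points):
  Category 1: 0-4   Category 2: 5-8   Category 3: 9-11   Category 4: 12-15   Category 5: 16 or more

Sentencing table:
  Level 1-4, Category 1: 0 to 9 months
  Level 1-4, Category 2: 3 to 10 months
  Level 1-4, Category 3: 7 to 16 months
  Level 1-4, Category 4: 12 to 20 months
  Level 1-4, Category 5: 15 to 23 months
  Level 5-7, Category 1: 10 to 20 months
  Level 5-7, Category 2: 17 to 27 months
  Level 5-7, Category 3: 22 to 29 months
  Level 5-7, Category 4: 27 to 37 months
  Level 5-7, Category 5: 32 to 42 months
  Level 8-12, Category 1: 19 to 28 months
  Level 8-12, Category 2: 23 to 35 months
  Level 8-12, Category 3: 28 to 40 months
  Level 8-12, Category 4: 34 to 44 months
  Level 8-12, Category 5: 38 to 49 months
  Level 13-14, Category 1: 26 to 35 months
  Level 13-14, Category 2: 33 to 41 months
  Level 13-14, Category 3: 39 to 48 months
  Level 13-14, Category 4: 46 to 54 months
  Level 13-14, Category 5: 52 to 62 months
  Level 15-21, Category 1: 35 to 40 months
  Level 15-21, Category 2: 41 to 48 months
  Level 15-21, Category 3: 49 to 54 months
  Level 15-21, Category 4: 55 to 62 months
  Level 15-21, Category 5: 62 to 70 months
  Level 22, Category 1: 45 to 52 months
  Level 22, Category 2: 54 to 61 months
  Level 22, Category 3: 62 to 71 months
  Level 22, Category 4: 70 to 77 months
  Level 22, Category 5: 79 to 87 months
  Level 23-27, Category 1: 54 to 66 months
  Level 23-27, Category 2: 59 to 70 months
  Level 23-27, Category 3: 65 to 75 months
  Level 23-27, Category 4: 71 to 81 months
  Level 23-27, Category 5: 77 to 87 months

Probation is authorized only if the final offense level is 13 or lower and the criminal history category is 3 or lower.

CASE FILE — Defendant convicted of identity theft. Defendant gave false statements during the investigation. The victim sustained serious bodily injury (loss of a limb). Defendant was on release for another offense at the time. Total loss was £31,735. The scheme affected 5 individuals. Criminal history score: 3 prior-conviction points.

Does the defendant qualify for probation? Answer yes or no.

No

Base offense level for identity theft: 12.
A2 applies (level before this adjustment is 12 ≥ 5, so +3): 12 + 3 = 15.
A4 applies: 15 + 2 = 17.
A6 does not apply.
A7 applies: 17 + 2 = 19.
A8 applies: 19 + 4 = 23.
Final offense level: 23.
Criminal history: 3 prior points → Category 1 (0-4).
Level 23 falls in the 23-27 band.
Grid: Level 23-27 × Category 1 = 54-66 months.
Probation check: level 23 > 13 and category 1 ≤ 3 → not eligible.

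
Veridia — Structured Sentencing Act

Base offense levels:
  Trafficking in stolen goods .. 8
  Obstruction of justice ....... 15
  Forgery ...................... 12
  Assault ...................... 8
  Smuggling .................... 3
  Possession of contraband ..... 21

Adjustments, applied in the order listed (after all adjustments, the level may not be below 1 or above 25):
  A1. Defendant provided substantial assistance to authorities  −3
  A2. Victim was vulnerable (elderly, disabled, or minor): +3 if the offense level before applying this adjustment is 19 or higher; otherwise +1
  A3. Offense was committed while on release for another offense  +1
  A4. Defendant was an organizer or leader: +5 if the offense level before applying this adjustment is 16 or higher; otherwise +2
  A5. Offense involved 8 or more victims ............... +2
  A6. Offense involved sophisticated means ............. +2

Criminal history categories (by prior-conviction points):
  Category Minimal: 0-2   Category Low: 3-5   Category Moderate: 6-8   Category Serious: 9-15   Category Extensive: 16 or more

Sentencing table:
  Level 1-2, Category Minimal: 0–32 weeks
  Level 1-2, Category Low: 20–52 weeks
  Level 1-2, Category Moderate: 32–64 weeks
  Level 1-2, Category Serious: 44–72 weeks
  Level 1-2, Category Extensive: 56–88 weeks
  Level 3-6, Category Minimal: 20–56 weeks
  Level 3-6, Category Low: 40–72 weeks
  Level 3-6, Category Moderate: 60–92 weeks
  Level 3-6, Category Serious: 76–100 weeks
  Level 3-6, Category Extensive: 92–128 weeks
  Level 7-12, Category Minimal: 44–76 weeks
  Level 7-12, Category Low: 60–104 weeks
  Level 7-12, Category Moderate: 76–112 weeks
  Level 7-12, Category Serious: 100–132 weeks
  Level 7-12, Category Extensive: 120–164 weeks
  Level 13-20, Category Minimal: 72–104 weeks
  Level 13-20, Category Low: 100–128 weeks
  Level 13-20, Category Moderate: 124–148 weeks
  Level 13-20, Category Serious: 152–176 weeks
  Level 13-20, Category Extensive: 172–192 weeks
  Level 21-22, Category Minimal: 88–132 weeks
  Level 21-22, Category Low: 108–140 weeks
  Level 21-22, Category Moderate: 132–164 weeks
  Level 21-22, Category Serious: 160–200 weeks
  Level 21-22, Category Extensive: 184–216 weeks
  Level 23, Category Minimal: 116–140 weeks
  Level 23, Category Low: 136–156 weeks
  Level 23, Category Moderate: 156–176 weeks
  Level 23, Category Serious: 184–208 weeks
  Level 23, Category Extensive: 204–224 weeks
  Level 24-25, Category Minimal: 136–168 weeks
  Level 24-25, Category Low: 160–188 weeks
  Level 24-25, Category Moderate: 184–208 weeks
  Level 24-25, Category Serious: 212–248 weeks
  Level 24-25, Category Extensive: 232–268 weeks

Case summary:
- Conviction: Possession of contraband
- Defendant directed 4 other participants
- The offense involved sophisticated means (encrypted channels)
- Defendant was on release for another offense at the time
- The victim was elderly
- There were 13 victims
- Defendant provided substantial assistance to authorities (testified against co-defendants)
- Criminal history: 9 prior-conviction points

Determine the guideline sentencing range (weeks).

212-248 weeks

Base offense level for possession of contraband: 21.
A1 applies: 21 − 3 = 18.
A2 applies (level before this adjustment is 18 < 19, so +1): 18 + 1 = 19.
A3 applies: 19 + 1 = 20.
A4 applies (level before this adjustment is 20 ≥ 16, so +5): 20 + 5 = 25.
A5 applies: 25 + 2 = 27.
A6 applies: 27 + 2 = 29.
Level 29 exceeds the maximum of 25; capped at 25.
Final offense level: 25.
Criminal history: 9 prior points → Category Serious (9-15).
Level 25 falls in the 24-25 band.
Grid: Level 24-25 × Category Serious = 212-248 weeks.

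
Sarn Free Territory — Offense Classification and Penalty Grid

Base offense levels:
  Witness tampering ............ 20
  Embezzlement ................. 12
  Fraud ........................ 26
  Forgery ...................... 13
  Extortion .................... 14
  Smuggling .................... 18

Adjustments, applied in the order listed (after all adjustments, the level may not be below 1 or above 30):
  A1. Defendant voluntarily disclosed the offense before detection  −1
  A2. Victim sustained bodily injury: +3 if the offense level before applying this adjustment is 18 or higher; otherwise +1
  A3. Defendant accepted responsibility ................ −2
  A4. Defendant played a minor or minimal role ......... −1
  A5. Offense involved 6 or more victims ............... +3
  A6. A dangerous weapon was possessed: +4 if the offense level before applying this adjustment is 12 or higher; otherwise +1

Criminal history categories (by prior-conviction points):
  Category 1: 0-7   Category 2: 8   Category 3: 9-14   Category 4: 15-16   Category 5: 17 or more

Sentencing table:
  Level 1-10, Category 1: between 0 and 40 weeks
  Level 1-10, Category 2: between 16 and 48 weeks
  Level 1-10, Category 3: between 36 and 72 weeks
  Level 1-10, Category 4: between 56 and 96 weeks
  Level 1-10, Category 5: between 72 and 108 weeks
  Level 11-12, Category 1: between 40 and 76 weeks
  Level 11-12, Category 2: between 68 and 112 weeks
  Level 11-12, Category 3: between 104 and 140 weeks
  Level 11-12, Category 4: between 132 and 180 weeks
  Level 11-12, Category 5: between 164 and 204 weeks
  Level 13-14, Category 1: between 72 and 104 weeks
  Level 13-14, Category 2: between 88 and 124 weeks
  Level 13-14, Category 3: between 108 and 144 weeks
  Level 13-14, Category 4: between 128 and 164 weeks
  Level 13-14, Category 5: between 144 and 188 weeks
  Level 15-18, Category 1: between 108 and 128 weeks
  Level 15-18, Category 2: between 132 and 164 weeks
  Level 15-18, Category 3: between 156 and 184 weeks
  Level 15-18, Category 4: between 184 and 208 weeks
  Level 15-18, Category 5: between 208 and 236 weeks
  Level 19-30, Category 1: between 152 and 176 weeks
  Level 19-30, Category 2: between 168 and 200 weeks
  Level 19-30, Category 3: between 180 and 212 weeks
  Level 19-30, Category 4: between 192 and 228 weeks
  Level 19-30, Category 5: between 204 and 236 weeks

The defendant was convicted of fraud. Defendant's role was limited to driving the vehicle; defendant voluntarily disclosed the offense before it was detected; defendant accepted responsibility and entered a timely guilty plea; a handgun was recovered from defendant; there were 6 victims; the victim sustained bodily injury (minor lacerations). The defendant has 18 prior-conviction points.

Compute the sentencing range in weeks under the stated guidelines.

204-236 weeks

Base offense level for fraud: 26.
A1 applies: 26 − 1 = 25.
A2 applies (level before this adjustment is 25 ≥ 18, so +3): 25 + 3 = 28.
A3 applies: 28 − 2 = 26.
A4 applies: 26 − 1 = 25.
A5 applies: 25 + 3 = 28.
A6 applies (level before this adjustment is 28 ≥ 12, so +4): 28 + 4 = 32.
Level 32 exceeds the maximum of 30; capped at 30.
Final offense level: 30.
Criminal history: 18 prior points → Category 5 (17+).
Level 30 falls in the 19-30 band.
Grid: Level 19-30 × Category 5 = 204-236 weeks.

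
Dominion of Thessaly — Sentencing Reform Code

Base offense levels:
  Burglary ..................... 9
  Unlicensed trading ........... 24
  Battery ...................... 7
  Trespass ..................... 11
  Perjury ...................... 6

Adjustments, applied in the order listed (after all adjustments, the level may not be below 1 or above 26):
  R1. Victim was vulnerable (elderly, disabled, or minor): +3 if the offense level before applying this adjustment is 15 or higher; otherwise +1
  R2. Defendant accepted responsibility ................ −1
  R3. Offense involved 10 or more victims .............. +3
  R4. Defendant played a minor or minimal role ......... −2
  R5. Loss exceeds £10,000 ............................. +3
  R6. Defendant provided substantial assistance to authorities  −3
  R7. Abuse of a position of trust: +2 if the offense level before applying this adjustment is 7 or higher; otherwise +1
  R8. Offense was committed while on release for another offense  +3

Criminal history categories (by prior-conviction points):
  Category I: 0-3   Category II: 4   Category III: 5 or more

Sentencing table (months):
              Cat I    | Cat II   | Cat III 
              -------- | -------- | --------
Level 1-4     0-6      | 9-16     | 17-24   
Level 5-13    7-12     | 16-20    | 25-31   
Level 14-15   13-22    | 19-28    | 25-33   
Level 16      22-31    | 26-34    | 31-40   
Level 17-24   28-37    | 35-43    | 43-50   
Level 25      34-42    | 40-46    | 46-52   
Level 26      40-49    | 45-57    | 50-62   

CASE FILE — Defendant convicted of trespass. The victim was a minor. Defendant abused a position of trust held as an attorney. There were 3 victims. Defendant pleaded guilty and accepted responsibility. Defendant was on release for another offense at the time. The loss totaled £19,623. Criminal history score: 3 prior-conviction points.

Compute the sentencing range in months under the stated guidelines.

Base offense level for trespass: 11.
R1 applies (level before this adjustment is 11 < 15, so +1): 11 + 1 = 12.
R2 applies: 12 − 1 = 11.
R3 does not apply.
R4 does not apply.
R5 applies: 11 + 3 = 14.
R6 does not apply.
R7 applies (level before this adjustment is 14 ≥ 7, so +2): 14 + 2 = 16.
R8 applies: 16 + 3 = 19.
Final offense level: 19.
Criminal history: 3 prior points → Category I (0-3).
Level 19 falls in the 17-24 band.
Grid: Level 17-24 × Category I = 28-37 months.

28-37 months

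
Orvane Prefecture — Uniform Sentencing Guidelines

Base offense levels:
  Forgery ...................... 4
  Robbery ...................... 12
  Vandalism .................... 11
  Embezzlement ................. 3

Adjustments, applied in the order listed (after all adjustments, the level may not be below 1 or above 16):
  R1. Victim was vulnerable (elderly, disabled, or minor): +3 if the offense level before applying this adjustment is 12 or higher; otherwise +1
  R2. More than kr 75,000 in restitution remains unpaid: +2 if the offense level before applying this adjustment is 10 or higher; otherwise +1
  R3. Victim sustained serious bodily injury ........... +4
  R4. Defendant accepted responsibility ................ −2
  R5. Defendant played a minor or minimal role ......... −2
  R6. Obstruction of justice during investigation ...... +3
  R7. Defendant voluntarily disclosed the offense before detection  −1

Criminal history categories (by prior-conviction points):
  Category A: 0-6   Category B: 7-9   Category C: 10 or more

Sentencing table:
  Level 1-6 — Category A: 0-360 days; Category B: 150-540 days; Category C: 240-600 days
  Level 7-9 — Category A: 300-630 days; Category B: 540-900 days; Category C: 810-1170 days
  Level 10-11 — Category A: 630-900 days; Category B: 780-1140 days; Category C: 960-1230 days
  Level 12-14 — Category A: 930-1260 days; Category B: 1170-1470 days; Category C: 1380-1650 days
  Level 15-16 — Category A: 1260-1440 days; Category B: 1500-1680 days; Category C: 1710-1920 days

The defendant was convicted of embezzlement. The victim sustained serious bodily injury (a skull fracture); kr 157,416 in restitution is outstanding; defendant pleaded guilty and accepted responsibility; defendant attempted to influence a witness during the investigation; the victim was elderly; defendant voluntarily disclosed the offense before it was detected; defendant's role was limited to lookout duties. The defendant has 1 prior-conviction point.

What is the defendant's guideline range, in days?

300-630 days

Base offense level for embezzlement: 3.
R1 applies (level before this adjustment is 3 < 12, so +1): 3 + 1 = 4.
R2 applies (level before this adjustment is 4 < 10, so +1): 4 + 1 = 5.
R3 applies: 5 + 4 = 9.
R4 applies: 9 − 2 = 7.
R5 applies: 7 − 2 = 5.
R6 applies: 5 + 3 = 8.
R7 applies: 8 − 1 = 7.
Final offense level: 7.
Criminal history: 1 prior point → Category A (0-6).
Level 7 falls in the 7-9 band.
Grid: Level 7-9 × Category A = 300-630 days.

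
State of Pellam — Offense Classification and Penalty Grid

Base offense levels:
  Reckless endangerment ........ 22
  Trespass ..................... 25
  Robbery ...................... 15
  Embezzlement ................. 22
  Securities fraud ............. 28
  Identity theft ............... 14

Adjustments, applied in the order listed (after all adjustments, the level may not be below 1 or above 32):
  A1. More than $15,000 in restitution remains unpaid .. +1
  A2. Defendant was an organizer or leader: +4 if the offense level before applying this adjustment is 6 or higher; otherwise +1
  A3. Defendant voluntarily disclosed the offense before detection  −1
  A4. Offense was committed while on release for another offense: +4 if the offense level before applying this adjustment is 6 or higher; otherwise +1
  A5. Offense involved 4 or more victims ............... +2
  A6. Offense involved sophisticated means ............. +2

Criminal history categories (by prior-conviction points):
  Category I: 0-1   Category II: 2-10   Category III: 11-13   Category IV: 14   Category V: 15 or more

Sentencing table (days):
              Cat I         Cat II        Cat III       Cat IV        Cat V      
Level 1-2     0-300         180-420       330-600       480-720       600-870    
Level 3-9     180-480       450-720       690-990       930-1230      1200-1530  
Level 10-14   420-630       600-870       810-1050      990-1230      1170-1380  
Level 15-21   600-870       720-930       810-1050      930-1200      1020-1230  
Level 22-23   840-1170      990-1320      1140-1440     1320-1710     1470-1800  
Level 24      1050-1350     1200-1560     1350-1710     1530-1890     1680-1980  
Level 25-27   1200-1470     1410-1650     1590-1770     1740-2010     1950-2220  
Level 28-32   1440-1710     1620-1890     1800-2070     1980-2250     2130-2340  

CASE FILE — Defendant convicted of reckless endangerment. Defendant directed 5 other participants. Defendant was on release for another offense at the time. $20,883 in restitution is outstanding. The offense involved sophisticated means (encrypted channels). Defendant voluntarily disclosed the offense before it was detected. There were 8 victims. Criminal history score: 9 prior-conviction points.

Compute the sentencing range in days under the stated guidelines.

1620-1890 days

Base offense level for reckless endangerment: 22.
A1 applies: 22 + 1 = 23.
A2 applies (level before this adjustment is 23 ≥ 6, so +4): 23 + 4 = 27.
A3 applies: 27 − 1 = 26.
A4 applies (level before this adjustment is 26 ≥ 6, so +4): 26 + 4 = 30.
A5 applies: 30 + 2 = 32.
A6 applies: 32 + 2 = 34.
Level 34 exceeds the maximum of 32; capped at 32.
Final offense level: 32.
Criminal history: 9 prior points → Category II (2-10).
Level 32 falls in the 28-32 band.
Grid: Level 28-32 × Category II = 1620-1890 days.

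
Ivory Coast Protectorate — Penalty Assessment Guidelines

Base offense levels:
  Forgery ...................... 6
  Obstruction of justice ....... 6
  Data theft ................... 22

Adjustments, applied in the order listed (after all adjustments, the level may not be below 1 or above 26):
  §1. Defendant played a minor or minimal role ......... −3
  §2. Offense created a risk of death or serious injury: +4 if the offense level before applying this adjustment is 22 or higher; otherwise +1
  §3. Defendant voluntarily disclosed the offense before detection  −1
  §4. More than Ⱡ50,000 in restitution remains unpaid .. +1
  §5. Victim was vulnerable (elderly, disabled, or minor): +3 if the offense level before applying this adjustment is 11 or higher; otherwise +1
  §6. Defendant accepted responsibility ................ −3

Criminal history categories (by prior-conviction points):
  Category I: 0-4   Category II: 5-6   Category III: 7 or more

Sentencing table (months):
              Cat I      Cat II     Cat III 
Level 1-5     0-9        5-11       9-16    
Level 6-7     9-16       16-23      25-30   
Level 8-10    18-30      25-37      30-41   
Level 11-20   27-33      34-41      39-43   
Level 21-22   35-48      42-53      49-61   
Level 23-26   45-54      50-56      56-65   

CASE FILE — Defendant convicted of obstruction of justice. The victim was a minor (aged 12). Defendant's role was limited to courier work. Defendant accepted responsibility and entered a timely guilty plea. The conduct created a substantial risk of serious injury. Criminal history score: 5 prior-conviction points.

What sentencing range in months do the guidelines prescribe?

5-11 months

Base offense level for obstruction of justice: 6.
§1 applies: 6 − 3 = 3.
§2 applies (level before this adjustment is 3 < 22, so +1): 3 + 1 = 4.
§4 does not apply.
§5 applies (level before this adjustment is 4 < 11, so +1): 4 + 1 = 5.
§6 applies: 5 − 3 = 2.
Final offense level: 2.
Criminal history: 5 prior points → Category II (5-6).
Level 2 falls in the 1-5 band.
Grid: Level 1-5 × Category II = 5-11 months.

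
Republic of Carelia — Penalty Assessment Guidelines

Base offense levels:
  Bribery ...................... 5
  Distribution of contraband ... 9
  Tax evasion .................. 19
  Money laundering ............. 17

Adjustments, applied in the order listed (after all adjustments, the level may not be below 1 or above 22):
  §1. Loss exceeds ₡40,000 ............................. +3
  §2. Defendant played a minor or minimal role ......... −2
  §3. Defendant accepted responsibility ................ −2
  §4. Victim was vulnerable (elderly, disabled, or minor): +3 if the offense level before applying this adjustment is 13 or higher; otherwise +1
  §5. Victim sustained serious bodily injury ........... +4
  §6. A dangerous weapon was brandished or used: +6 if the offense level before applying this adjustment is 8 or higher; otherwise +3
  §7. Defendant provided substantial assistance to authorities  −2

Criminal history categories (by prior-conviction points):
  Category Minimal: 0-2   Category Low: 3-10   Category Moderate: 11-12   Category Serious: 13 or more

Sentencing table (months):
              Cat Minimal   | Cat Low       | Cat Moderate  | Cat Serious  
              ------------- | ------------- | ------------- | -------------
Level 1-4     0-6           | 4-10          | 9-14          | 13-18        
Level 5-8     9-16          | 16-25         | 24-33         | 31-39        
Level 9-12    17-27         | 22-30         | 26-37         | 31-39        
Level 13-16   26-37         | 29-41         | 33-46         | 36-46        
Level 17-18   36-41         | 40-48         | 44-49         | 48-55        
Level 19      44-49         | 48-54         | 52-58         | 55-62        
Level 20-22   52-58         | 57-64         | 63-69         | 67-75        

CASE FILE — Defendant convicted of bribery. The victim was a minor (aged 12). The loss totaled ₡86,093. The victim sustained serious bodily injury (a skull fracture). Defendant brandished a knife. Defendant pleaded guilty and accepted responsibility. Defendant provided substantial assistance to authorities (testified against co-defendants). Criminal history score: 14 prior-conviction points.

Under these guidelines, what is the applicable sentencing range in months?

36-46 months

Base offense level for bribery: 5.
§1 applies: 5 + 3 = 8.
§3 applies: 8 − 2 = 6.
§4 applies (level before this adjustment is 6 < 13, so +1): 6 + 1 = 7.
§5 applies: 7 + 4 = 11.
§6 applies (level before this adjustment is 11 ≥ 8, so +6): 11 + 6 = 17.
§7 applies: 17 − 2 = 15.
Final offense level: 15.
Criminal history: 14 prior points → Category Serious (13+).
Level 15 falls in the 13-16 band.
Grid: Level 13-16 × Category Serious = 36-46 months.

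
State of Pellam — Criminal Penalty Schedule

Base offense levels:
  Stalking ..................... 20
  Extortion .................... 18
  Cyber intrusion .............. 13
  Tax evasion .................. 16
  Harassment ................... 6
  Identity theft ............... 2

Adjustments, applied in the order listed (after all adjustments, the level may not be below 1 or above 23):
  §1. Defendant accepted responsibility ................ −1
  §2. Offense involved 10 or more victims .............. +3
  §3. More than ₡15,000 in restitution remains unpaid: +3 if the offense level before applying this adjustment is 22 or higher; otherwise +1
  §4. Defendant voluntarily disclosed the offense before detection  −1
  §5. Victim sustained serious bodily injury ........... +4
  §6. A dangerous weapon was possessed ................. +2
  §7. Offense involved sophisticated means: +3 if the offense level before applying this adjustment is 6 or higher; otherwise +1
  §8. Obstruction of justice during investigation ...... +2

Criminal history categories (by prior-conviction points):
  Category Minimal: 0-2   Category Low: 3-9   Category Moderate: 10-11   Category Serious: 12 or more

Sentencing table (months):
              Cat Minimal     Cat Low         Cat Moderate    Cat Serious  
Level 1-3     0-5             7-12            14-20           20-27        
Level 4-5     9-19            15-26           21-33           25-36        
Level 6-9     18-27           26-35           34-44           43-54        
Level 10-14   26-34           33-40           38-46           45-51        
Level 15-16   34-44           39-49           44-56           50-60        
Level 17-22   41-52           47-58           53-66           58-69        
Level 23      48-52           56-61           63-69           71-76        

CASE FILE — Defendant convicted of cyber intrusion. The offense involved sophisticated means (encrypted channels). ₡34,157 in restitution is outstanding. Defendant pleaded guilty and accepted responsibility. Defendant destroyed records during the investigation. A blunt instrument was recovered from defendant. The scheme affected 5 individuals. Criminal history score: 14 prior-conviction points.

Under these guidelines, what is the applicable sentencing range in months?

58-69 months

Base offense level for cyber intrusion: 13.
§1 applies: 13 − 1 = 12.
§2 does not apply.
§3 applies (level before this adjustment is 12 < 22, so +1): 12 + 1 = 13.
§5 does not apply.
§6 applies: 13 + 2 = 15.
§7 applies (level before this adjustment is 15 ≥ 6, so +3): 15 + 3 = 18.
§8 applies: 18 + 2 = 20.
Final offense level: 20.
Criminal history: 14 prior points → Category Serious (12+).
Level 20 falls in the 17-22 band.
Grid: Level 17-22 × Category Serious = 58-69 months.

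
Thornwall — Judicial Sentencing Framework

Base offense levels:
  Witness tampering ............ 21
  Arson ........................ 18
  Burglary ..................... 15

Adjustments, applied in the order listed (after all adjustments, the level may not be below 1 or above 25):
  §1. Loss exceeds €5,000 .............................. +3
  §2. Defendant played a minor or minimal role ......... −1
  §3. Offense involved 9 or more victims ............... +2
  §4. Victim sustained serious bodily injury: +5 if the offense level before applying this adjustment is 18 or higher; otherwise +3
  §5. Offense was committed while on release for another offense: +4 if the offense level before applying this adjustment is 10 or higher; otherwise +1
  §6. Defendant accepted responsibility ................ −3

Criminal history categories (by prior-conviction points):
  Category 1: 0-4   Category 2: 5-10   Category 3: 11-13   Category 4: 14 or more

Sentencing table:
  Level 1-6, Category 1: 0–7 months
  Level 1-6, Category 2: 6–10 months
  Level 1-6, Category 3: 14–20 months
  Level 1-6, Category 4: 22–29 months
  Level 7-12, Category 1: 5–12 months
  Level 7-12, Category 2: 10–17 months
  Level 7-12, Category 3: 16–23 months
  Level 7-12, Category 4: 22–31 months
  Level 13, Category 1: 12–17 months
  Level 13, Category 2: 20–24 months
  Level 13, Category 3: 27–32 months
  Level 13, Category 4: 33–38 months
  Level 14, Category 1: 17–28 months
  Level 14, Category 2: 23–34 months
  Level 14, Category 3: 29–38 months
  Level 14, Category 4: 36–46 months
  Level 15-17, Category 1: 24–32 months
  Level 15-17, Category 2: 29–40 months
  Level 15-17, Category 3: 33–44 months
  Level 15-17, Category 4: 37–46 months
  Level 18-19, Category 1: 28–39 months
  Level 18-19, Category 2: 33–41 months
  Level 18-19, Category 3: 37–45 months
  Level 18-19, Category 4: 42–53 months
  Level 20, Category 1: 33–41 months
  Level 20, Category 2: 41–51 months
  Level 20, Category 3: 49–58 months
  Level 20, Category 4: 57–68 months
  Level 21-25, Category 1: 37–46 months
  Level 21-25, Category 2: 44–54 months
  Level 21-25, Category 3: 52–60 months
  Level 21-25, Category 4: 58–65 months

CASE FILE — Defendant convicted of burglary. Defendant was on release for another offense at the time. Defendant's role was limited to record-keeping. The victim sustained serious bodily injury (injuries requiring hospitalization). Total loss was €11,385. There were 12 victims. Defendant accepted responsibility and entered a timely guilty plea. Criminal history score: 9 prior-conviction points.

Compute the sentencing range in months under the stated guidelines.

44-54 months

Base offense level for burglary: 15.
§1 applies: 15 + 3 = 18.
§2 applies: 18 − 1 = 17.
§3 applies: 17 + 2 = 19.
§4 applies (level before this adjustment is 19 ≥ 18, so +5): 19 + 5 = 24.
§5 applies (level before this adjustment is 24 ≥ 10, so +4): 24 + 4 = 28.
§6 applies: 28 − 3 = 25.
Final offense level: 25.
Criminal history: 9 prior points → Category 2 (5-10).
Level 25 falls in the 21-25 band.
Grid: Level 21-25 × Category 2 = 44-54 months.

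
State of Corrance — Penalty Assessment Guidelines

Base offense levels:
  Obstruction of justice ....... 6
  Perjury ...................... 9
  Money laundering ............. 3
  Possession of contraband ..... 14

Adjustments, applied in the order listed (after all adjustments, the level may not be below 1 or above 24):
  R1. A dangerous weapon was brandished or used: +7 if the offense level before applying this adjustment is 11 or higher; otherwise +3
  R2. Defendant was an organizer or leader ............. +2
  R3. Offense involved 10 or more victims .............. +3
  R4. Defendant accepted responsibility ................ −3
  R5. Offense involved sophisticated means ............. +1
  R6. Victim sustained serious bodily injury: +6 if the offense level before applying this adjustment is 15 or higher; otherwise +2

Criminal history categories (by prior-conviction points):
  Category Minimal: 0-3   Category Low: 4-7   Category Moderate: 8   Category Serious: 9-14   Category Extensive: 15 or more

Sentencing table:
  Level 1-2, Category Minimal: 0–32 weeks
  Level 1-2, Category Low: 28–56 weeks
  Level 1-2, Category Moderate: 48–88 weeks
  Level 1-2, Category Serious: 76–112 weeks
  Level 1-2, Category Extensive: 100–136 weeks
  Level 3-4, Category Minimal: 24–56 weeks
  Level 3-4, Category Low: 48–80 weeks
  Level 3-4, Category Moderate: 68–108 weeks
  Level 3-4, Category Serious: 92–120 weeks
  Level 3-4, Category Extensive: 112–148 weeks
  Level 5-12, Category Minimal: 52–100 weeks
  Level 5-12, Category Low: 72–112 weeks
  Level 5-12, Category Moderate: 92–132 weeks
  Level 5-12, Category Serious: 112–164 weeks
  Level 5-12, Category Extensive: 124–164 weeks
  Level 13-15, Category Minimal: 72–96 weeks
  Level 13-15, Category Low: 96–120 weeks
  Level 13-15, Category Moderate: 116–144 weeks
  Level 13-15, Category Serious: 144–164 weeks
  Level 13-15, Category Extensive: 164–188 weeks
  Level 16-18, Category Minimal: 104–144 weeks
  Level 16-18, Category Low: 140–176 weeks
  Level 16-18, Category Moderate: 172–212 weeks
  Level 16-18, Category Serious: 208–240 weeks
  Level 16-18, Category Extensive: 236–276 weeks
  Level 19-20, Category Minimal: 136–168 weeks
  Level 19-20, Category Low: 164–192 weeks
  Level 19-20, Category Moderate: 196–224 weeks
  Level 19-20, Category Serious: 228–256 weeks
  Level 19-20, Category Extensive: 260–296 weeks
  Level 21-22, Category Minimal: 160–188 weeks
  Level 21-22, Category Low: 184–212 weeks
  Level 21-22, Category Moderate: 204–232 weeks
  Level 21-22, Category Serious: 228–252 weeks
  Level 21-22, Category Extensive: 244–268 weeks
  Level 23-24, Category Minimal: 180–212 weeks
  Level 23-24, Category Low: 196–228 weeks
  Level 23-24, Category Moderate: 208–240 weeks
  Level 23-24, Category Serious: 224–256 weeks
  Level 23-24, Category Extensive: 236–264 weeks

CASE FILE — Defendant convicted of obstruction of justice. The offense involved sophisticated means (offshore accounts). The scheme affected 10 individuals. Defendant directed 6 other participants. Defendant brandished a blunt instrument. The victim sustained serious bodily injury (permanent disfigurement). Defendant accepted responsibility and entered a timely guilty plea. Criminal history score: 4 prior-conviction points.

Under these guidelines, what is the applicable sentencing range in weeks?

Base offense level for obstruction of justice: 6.
R1 applies (level before this adjustment is 6 < 11, so +3): 6 + 3 = 9.
R2 applies: 9 + 2 = 11.
R3 applies: 11 + 3 = 14.
R4 applies: 14 − 3 = 11.
R5 applies: 11 + 1 = 12.
R6 applies (level before this adjustment is 12 < 15, so +2): 12 + 2 = 14.
Final offense level: 14.
Criminal history: 4 prior points → Category Low (4-7).
Level 14 falls in the 13-15 band.
Grid: Level 13-15 × Category Low = 96-120 weeks.

96-120 weeks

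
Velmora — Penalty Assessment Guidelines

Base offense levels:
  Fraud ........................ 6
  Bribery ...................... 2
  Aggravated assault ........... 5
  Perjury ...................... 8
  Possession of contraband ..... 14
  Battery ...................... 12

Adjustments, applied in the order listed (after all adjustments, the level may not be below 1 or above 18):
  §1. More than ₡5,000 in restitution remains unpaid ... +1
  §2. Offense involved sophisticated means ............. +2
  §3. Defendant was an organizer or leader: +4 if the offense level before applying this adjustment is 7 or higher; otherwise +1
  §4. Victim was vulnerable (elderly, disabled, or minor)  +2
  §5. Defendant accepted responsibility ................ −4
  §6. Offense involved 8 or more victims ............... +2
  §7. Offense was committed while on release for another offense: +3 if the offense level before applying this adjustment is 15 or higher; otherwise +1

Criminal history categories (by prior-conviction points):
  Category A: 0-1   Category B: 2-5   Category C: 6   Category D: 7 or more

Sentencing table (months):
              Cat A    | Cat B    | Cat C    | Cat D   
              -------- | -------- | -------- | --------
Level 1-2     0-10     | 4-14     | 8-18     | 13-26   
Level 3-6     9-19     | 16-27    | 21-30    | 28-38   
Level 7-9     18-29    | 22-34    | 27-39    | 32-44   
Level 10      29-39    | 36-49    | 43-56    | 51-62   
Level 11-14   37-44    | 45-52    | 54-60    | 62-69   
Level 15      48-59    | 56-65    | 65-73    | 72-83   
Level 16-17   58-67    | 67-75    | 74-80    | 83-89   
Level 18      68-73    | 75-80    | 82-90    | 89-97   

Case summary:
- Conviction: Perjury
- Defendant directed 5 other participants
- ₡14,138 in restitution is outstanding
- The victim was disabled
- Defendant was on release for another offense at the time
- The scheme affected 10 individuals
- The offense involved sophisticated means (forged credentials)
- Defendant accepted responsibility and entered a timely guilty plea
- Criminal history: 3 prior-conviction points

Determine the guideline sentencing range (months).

75-80 months

Base offense level for perjury: 8.
§1 applies: 8 + 1 = 9.
§2 applies: 9 + 2 = 11.
§3 applies (level before this adjustment is 11 ≥ 7, so +4): 11 + 4 = 15.
§4 applies: 15 + 2 = 17.
§5 applies: 17 − 4 = 13.
§6 applies: 13 + 2 = 15.
§7 applies (level before this adjustment is 15 ≥ 15, so +3): 15 + 3 = 18.
Final offense level: 18.
Criminal history: 3 prior points → Category B (2-5).
Level 18 falls in the 18 band.
Grid: Level 18 × Category B = 75-80 months.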